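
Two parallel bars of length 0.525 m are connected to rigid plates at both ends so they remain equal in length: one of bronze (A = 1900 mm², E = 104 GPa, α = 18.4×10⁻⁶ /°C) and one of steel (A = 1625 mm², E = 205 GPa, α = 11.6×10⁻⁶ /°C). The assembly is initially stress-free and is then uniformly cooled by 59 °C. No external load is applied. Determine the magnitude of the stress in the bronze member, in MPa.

Equilibrium of a rigid end plate with no external load gives equal and opposite internal forces ±P in the two members. Since α_{bronze} > α_{steel}, cooling drives the bronze into tension and the steel into compression.
Setting the final lengths equal and cancelling L: (α₁ − α₂)ΔT = P/(A₁E₁) + P/(A₂E₂).
|α₁ − α₂|·ΔT = 6.8×10⁻⁶ × 59 = 0.0004012.
1/(A₁E₁) + 1/(A₂E₂) = 1/(1900×104×10³) + 1/(1625×205×10³) = 8.063×10⁻⁹ N⁻¹.
So P = 0.0004012 / 8.063×10⁻⁹ = 49.76 kN.
σ_{bronze} = P/A₁ = 49760/1900 = 26.19 MPa, tensile.

σ ≈ 26.2 MPa (tensile)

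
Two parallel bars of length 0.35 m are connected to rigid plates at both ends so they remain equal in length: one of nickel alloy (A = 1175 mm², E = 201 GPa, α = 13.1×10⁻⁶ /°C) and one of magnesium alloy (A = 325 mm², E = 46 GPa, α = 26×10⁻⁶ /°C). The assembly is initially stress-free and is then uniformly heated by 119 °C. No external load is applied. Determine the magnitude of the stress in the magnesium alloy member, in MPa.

σ ≈ 66.4 MPa (compressive)

The magnesium alloy has the larger α, so on heating it would change length more than the nickel alloy if both were free. The rigid plates force a common final length, so the magnesium alloy is put into compression and the nickel alloy into tension, with equal and opposite forces P (no external load).
Compatibility of the two members (thermal + elastic change equal): (α₁ − α₂)ΔT = P·[1/(A₁E₁) + 1/(A₂E₂)].
|α₁ − α₂|·ΔT = 12.9×10⁻⁶ × 119 = 0.001535.
1/(A₁E₁) + 1/(A₂E₂) = 1/(1175×201×10³) + 1/(325×46×10³) = 7.112×10⁻⁸ N⁻¹.
So P = 0.001535 / 7.112×10⁻⁸ = 21.58 kN.
σ_{magnesium alloy} = P/A₂ = 21580/325 = 66.41 MPa, compressive.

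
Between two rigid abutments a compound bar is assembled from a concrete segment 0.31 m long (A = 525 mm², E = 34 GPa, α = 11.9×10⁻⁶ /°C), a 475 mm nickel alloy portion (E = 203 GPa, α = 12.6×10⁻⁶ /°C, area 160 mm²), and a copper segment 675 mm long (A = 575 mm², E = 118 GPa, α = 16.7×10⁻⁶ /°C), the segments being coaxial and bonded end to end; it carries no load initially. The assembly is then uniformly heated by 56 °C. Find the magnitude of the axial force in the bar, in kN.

With the walls removed the bar would change length by δ_free = Σ αᵢΔT Lᵢ = 11.9×10⁻⁶×56×310 + 12.6×10⁻⁶×56×475 + 16.7×10⁻⁶×56×675 = 1.173 mm.
The rigid supports impose zero overall length change; the single axial force P common to all segments must satisfy P Σ Lᵢ/(AᵢEᵢ) = δ_free.
The series flexibility is Σ Lᵢ/(AᵢEᵢ) = 310/(525×34×10³) + 475/(160×203×10³) + 675/(575×118×10³) = 4.194×10⁻⁵ mm/N.
P = 1.173 / 4.194×10⁻⁵ = 27970 N = 27.97 kN, compressive.

P ≈ 28 kN (compressive)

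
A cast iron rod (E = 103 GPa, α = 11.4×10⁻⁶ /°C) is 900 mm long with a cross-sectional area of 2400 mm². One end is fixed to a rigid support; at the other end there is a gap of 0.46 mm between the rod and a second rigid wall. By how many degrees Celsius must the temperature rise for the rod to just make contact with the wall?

The gap closes when αΔT L = 0.46 mm, since the rod is still unstressed at that instant.
ΔT = 0.46 / (11.4×10⁻⁶ × 900) = 44.83 °C.

ΔT ≈ 44.8 °C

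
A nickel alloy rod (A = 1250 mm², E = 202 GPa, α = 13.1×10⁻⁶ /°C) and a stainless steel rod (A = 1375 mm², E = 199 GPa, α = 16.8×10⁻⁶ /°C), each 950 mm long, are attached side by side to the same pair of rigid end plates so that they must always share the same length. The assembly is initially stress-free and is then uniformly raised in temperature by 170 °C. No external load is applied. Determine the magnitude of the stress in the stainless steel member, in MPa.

Equilibrium of a rigid end plate with no external load gives equal and opposite internal forces ±P in the two members. Since α_{stainless steel} > α_{nickel alloy}, heating drives the stainless steel into compression and the nickel alloy into tension.
Setting the final lengths equal and cancelling L: (α₁ − α₂)ΔT = P/(A₁E₁) + P/(A₂E₂).
|α₁ − α₂|·ΔT = 3.7×10⁻⁶ × 170 = 0.000629.
1/(A₁E₁) + 1/(A₂E₂) = 1/(1250×202×10³) + 1/(1375×199×10³) = 7.615×10⁻⁹ N⁻¹.
P = 0.000629 / 7.615×10⁻⁹ = 82600 N = 82.6 kN.
σ_{stainless steel} = P/A₂ = 82600/1375 = 60.07 MPa, compressive.

σ ≈ 60.1 MPa (compressive)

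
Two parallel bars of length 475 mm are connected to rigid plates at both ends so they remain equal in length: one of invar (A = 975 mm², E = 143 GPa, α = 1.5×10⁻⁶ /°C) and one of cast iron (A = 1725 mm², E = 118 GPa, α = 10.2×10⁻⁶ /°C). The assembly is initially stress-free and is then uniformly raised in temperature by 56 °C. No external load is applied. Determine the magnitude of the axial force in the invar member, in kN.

Both members must finish at the same length. With the larger α, the cast iron tends to over-expand; the plates restrain it, putting the cast iron in compression and the invar in tension. With no external load the two internal forces are equal and opposite, magnitude P.
Equating the net (thermal + elastic) strains gives |α₁ − α₂|·ΔT = P·[1/(A₁E₁) + 1/(A₂E₂)].
|α₁ − α₂|·ΔT = 8.7×10⁻⁶ × 56 = 0.0004872.
1/(A₁E₁) + 1/(A₂E₂) = 1/(975×143×10³) + 1/(1725×118×10³) = 1.209×10⁻⁸ N⁻¹.
So P = 0.0004872 / 1.209×10⁻⁸ = 40.31 kN.

P ≈ 40.3 kN (tensile in the invar)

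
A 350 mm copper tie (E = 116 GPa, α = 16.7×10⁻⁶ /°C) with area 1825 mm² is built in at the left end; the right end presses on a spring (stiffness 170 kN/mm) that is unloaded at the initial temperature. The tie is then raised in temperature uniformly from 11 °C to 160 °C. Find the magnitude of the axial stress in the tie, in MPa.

σ ≈ 63.3 MPa (compressive)

Free thermal expansion: δ_free = αΔT L = 16.7×10⁻⁶ × 149 × 350 = 0.8709 mm.
With a force P in the spring, the elastic change of the tie is PL/(AE) and that of the spring is P/k; compatibility requires their sum to equal δ_free.
P [ L/(AE) + 1/k ] = δ_free → P [ 350/(1825×116×10³) + 1/(170×10³) ] = 0.8709.
P = 0.8709 / 7.536×10⁻⁶ = 115600 N.
σ = P/A = 115600/1825 = 63.33 MPa.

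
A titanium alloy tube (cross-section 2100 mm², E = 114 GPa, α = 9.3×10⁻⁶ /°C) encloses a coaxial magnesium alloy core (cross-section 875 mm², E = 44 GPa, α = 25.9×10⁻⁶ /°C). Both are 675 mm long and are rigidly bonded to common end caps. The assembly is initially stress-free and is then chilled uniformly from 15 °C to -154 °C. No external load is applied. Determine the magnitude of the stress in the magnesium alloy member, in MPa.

Equilibrium of a rigid end plate with no external load gives equal and opposite internal forces ±P in the two members. Since α_{magnesium alloy} > α_{titanium alloy}, cooling drives the magnesium alloy into tension and the titanium alloy into compression.
Setting the final lengths equal and cancelling L: (α₁ − α₂)ΔT = P/(A₁E₁) + P/(A₂E₂).
|α₁ − α₂|·ΔT = 16.6×10⁻⁶ × 169 = 0.002805.
1/(A₁E₁) + 1/(A₂E₂) = 1/(2100×114×10³) + 1/(875×44×10³) = 3.015×10⁻⁸ N⁻¹.
So P = 0.002805 / 3.015×10⁻⁸ = 93.04 kN.
σ_{magnesium alloy} = P/A₂ = 93040/875 = 106.3 MPa, tensile.

σ ≈ 106 MPa (tensile)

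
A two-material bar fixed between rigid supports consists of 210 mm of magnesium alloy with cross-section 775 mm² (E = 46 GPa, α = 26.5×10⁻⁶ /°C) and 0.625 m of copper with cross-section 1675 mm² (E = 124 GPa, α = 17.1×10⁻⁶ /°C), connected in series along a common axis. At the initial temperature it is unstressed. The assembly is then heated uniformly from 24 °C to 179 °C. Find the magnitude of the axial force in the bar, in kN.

P ≈ 283 kN (compressive)

If the supports were absent, the total length change would be Σ αᵢΔT Lᵢ = 26.5×10⁻⁶×155×210 + 17.1×10⁻⁶×155×625 = 2.519 mm.
Since the ends are fixed, an axial force P builds up, equal in every segment, with P · Σ Lᵢ/(AᵢEᵢ) = δ_free.
Σ Lᵢ/(AᵢEᵢ) = 210/(775×46×10³) + 625/(1675×124×10³) = 8.9×10⁻⁶ mm/N.
Hence P = δ_free / Σ(L/AE) = 2.519/8.9×10⁻⁶ = 283.1 kN (compressive).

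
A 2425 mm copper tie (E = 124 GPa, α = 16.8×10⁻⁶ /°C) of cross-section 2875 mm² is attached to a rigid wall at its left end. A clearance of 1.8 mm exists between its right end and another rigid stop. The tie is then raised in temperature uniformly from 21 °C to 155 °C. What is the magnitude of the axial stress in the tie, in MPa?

σ ≈ 187 MPa (compressive)

Free thermal elongation = αΔT L = 16.8×10⁻⁶ × 134 × 2425 = 5.459 mm.
This exceeds the 1.8 mm gap, so the wall pushes back. The portion of expansion that must be recovered elastically is δ_free − gap = 5.459 − 1.8 = 3.659 mm.
Compatibility: PL/(AE) = 3.659 mm, so σ = P/A = E × (3.659/2425) = 187.1 MPa.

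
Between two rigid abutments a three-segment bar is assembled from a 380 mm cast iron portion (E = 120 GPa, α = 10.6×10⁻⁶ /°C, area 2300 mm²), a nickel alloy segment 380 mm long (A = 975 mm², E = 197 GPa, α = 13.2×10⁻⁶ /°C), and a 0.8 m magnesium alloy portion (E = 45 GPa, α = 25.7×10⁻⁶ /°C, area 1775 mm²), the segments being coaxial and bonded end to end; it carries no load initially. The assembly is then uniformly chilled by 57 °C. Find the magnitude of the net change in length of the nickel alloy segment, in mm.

If the supports were absent, the total length change would be Σ αᵢΔT Lᵢ = 10.6×10⁻⁶×57×380 + 13.2×10⁻⁶×57×380 + 25.7×10⁻⁶×57×800 = 1.687 mm.
The walls prevent any net length change, so an axial force P (same in every segment) develops. Compatibility: P · Σ Lᵢ/(AᵢEᵢ) = δ_free.
The series flexibility is Σ Lᵢ/(AᵢEᵢ) = 380/(2300×120×10³) + 380/(975×197×10³) + 800/(1775×45×10³) = 1.337×10⁻⁵ mm/N.
So P = 1.687 / 1.337×10⁻⁵ = 126.2 kN, tensile.
For the nickel alloy segment, free thermal change = 13.2×10⁻⁶×57×380 = 0.2859 mm and elastic change from P = 126200×380/(975×197×10³) = 0.2497 mm; these oppose, so the net change is 0.0362 mm (segment shortens).

|ΔL| ≈ 0.0362 mm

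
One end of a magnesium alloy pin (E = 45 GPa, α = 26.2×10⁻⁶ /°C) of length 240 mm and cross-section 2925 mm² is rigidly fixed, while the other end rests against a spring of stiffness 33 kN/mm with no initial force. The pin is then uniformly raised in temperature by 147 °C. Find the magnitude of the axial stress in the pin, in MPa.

Free thermal expansion: δ_free = αΔT L = 26.2×10⁻⁶ × 147 × 240 = 0.9243 mm.
With a force P in the spring, the elastic change of the pin is PL/(AE) and that of the spring is P/k; compatibility requires their sum to equal δ_free.
P [ L/(AE) + 1/k ] = δ_free → P [ 240/(2925×45×10³) + 1/(33×10³) ] = 0.9243.
P = 0.9243 / 3.213×10⁻⁵ = 28770 N.
σ = P/A = 28770/2925 = 9.837 MPa.

σ ≈ 9.84 MPa (compressive)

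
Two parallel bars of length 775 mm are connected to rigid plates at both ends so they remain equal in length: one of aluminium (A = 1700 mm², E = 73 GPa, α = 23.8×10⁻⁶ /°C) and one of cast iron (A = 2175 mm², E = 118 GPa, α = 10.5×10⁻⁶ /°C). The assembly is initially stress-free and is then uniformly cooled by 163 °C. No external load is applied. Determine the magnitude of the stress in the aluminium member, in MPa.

σ ≈ 107 MPa (tensile)

The aluminium has the larger α, so on cooling it would change length more than the cast iron if both were free. The rigid plates force a common final length, so the aluminium is put into tension and the cast iron into compression, with equal and opposite forces P (no external load).
Equating the net (thermal + elastic) strains gives |α₁ − α₂|·ΔT = P·[1/(A₁E₁) + 1/(A₂E₂)].
|α₁ − α₂|·ΔT = 13.3×10⁻⁶ × 163 = 0.002168.
1/(A₁E₁) + 1/(A₂E₂) = 1/(1700×73×10³) + 1/(2175×118×10³) = 1.195×10⁻⁸ N⁻¹.
P = 0.002168 / 1.195×10⁻⁸ = 181300 N = 181.3 kN.
σ_{aluminium} = P/A₁ = 181300/1700 = 106.7 MPa, tensile.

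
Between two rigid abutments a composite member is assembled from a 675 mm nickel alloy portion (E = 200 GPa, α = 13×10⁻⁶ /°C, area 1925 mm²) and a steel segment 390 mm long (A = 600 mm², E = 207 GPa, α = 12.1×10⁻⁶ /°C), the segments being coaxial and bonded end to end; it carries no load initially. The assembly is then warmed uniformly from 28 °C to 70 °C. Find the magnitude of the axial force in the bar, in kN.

P ≈ 116 kN (compressive)

If the supports were absent, the total length change would be Σ αᵢΔT Lᵢ = 13×10⁻⁶×42×675 + 12.1×10⁻⁶×42×390 = 0.5667 mm.
The walls prevent any net length change, so an axial force P (same in every segment) develops. Compatibility: P · Σ Lᵢ/(AᵢEᵢ) = δ_free.
Σ Lᵢ/(AᵢEᵢ) = 675/(1925×200×10³) + 390/(600×207×10³) = 4.893×10⁻⁶ mm/N.
P = 0.5667 / 4.893×10⁻⁶ = 115800 N = 115.8 kN, compressive.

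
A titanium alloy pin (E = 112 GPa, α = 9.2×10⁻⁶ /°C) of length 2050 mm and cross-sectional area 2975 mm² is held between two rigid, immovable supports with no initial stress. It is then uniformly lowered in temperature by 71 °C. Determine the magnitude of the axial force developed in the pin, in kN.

P ≈ 218 kN (tensile)

Full restraint means ε = 0, so the stress is σ = EαΔT = 112×10³ × 9.2×10⁻⁶ × 71 = 73.16 MPa.
Then P = σA = 73.16 × 2975 mm² = 217.6 kN, tensile.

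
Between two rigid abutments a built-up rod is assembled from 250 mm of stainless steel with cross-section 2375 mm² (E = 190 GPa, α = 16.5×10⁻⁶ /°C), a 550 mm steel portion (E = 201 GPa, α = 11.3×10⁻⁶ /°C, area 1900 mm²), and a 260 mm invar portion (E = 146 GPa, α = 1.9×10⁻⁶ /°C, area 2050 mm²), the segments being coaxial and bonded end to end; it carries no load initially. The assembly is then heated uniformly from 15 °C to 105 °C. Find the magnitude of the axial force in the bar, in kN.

If the supports were absent, the total length change would be Σ αᵢΔT Lᵢ = 16.5×10⁻⁶×90×250 + 11.3×10⁻⁶×90×550 + 1.9×10⁻⁶×90×260 = 0.9751 mm.
The rigid supports impose zero overall length change; the single axial force P common to all segments must satisfy P Σ Lᵢ/(AᵢEᵢ) = δ_free.
The series flexibility is Σ Lᵢ/(AᵢEᵢ) = 250/(2375×190×10³) + 550/(1900×201×10³) + 260/(2050×146×10³) = 2.863×10⁻⁶ mm/N.
P = 0.9751 / 2.863×10⁻⁶ = 340600 N = 340.6 kN, compressive.

P ≈ 341 kN (compressive)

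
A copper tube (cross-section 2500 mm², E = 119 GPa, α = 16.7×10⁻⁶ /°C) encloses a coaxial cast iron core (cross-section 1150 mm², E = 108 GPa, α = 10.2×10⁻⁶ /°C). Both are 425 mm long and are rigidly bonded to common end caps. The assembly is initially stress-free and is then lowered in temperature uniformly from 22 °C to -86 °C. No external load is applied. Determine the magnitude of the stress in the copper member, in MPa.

The copper has the larger α, so on cooling it would change length more than the cast iron if both were free. The rigid plates force a common final length, so the copper is put into tension and the cast iron into compression, with equal and opposite forces P (no external load).
Compatibility of the two members (thermal + elastic change equal): (α₁ − α₂)ΔT = P·[1/(A₁E₁) + 1/(A₂E₂)].
|α₁ − α₂|·ΔT = 6.5×10⁻⁶ × 108 = 0.000702.
1/(A₁E₁) + 1/(A₂E₂) = 1/(2500×119×10³) + 1/(1150×108×10³) = 1.141×10⁻⁸ N⁻¹.
So P = 0.000702 / 1.141×10⁻⁸ = 61.51 kN.
σ_{copper} = P/A₁ = 61510/2500 = 24.6 MPa, tensile.

σ ≈ 24.6 MPa (tensile)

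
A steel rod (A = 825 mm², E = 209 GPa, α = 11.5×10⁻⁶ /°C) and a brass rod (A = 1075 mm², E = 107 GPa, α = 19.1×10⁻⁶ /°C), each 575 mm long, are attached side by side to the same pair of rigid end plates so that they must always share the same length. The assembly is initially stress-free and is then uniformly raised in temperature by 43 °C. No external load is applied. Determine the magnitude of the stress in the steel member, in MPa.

Equilibrium of a rigid end plate with no external load gives equal and opposite internal forces ±P in the two members. Since α_{brass} > α_{steel}, heating drives the brass into compression and the steel into tension.
Setting the final lengths equal and cancelling L: (α₁ − α₂)ΔT = P/(A₁E₁) + P/(A₂E₂).
|α₁ − α₂|·ΔT = 7.6×10⁻⁶ × 43 = 0.0003268.
1/(A₁E₁) + 1/(A₂E₂) = 1/(825×209×10³) + 1/(1075×107×10³) = 1.449×10⁻⁸ N⁻¹.
P = 0.0003268 / 1.449×10⁻⁸ = 22550 N = 22.55 kN.
σ_{steel} = P/A₁ = 22550/825 = 27.33 MPa, tensile.

σ ≈ 27.3 MPa (tensile)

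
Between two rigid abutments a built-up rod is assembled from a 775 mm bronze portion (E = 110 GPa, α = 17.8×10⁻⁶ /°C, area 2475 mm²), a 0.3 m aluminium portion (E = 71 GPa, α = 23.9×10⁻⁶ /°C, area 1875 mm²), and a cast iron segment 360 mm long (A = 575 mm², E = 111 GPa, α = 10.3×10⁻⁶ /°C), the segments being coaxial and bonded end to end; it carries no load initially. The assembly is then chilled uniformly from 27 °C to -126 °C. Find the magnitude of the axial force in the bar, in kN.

P ≈ 351 kN (tensile)

With the walls removed the bar would change length by δ_free = Σ αᵢΔT Lᵢ = 17.8×10⁻⁶×153×775 + 23.9×10⁻⁶×153×300 + 10.3×10⁻⁶×153×360 = 3.775 mm.
The walls prevent any net length change, so an axial force P (same in every segment) develops. Compatibility: P · Σ Lᵢ/(AᵢEᵢ) = δ_free.
The series flexibility is Σ Lᵢ/(AᵢEᵢ) = 775/(2475×110×10³) + 300/(1875×71×10³) + 360/(575×111×10³) = 1.074×10⁻⁵ mm/N.
So P = 3.775 / 1.074×10⁻⁵ = 351.5 kN, tensile.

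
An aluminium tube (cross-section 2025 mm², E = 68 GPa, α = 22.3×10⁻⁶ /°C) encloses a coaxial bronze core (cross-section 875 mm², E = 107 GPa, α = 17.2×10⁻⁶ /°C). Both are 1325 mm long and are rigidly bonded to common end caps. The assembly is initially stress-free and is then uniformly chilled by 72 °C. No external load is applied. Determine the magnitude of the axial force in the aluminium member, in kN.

P ≈ 20.5 kN (tensile in the aluminium)

Equilibrium of a rigid end plate with no external load gives equal and opposite internal forces ±P in the two members. Since α_{aluminium} > α_{bronze}, cooling drives the aluminium into tension and the bronze into compression.
Compatibility of the two members (thermal + elastic change equal): (α₁ − α₂)ΔT = P·[1/(A₁E₁) + 1/(A₂E₂)].
|α₁ − α₂|·ΔT = 5.1×10⁻⁶ × 72 = 0.0003672.
1/(A₁E₁) + 1/(A₂E₂) = 1/(2025×68×10³) + 1/(875×107×10³) = 1.794×10⁻⁸ N⁻¹.
P = 0.0003672 / 1.794×10⁻⁸ = 20460 N = 20.46 kN.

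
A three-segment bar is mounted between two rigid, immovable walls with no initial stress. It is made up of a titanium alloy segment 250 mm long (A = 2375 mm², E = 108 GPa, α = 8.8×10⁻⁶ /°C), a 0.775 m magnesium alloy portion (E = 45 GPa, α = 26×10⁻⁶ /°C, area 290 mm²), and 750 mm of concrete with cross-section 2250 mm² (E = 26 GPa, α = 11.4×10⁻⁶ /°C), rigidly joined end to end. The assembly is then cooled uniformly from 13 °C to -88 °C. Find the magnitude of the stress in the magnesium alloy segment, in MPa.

If the supports were absent, the total length change would be Σ αᵢΔT Lᵢ = 8.8×10⁻⁶×101×250 + 26×10⁻⁶×101×775 + 11.4×10⁻⁶×101×750 = 3.121 mm.
Since the ends are fixed, an axial force P builds up, equal in every segment, with P · Σ Lᵢ/(AᵢEᵢ) = δ_free.
The series flexibility is Σ Lᵢ/(AᵢEᵢ) = 250/(2375×108×10³) + 775/(290×45×10³) + 750/(2250×26×10³) = 7.318×10⁻⁵ mm/N.
So P = 3.121 / 7.318×10⁻⁵ = 42.65 kN, tensile.
σ_{magnesium alloy} = P / A = 42650 / 290 = 147.1 MPa.

σ ≈ 147 MPa (tensile)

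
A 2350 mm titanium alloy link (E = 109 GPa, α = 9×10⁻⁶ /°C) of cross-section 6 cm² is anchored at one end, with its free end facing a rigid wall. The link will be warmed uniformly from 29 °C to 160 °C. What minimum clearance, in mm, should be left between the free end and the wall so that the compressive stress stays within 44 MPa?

g ≈ 1.82 mm

Free expansion if unrestrained: δ_free = αΔT L = 9×10⁻⁶ × 131 × 2350 = 2.771 mm.
A stress of 44 MPa corresponds to the wall pushing the link back by σL/E = 44×2350/(109×10³) = 0.9486 mm.
The gap must absorb the remainder: g_min = 2.771 − 0.9486 = 1.822 mm.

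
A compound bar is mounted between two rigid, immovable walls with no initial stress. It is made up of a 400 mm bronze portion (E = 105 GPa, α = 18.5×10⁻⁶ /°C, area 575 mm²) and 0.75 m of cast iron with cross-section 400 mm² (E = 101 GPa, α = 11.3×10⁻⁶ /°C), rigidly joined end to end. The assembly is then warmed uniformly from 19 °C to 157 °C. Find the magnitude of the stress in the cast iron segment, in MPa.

If the supports were absent, the total length change would be Σ αᵢΔT Lᵢ = 18.5×10⁻⁶×138×400 + 11.3×10⁻⁶×138×750 = 2.191 mm.
The walls prevent any net length change, so an axial force P (same in every segment) develops. Compatibility: P · Σ Lᵢ/(AᵢEᵢ) = δ_free.
The series flexibility is Σ Lᵢ/(AᵢEᵢ) = 400/(575×105×10³) + 750/(400×101×10³) = 2.519×10⁻⁵ mm/N.
P = 2.191 / 2.519×10⁻⁵ = 86970 N = 86.97 kN, compressive.
σ_{cast iron} = P / A = 86970 / 400 = 217.4 MPa.

σ ≈ 217 MPa (compressive)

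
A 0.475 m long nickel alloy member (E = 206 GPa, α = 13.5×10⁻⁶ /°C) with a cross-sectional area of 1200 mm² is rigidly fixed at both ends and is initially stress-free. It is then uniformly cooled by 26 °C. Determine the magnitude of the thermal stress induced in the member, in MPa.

σ ≈ 72.3 MPa (tensile)

The supports are rigid, so the total axial strain is zero. The restrained thermal strain is ε = αΔT = 13.5×10⁻⁶ × 26 = 351×10⁻⁶.
σ = EαΔT = 206×10³ × 13.5×10⁻⁶ × 26 = 72.31 MPa (tensile; the member is trying to contract).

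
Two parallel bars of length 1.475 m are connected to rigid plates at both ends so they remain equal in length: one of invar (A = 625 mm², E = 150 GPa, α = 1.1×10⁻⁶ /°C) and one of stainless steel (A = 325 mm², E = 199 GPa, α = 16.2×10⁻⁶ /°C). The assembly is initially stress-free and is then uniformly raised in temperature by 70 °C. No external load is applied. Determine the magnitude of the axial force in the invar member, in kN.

Equilibrium of a rigid end plate with no external load gives equal and opposite internal forces ±P in the two members. Since α_{stainless steel} > α_{invar}, heating drives the stainless steel into compression and the invar into tension.
Equating the net (thermal + elastic) strains gives |α₁ − α₂|·ΔT = P·[1/(A₁E₁) + 1/(A₂E₂)].
|α₁ − α₂|·ΔT = 15.1×10⁻⁶ × 70 = 0.001057.
1/(A₁E₁) + 1/(A₂E₂) = 1/(625×150×10³) + 1/(325×199×10³) = 2.613×10⁻⁸ N⁻¹.
P = 0.001057 / 2.613×10⁻⁸ = 40450 N = 40.45 kN.

P ≈ 40.5 kN (tensile in the invar)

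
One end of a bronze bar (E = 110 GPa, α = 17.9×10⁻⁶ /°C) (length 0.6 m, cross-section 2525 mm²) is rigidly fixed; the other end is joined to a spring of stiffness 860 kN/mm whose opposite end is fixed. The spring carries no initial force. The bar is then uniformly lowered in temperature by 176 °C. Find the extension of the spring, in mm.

δ ≈ 0.661 mm

If the spring were absent the bar would shorten by αΔT L = 17.9×10⁻⁶ × 176 × 600 = 1.89 mm.
Let P be the tensile force in the spring. The bar extends elastically by PL/(AE) and the spring stretches by P/k; together these equal δ_free.
P [ L/(AE) + 1/k ] = δ_free → P [ 600/(2525×110×10³) + 1/(860×10³) ] = 1.89.
P = 1.89 / 3.323×10⁻⁶ = 568800 N.
Spring extension = P/k = 568800/(860×10³) = 0.6614 mm.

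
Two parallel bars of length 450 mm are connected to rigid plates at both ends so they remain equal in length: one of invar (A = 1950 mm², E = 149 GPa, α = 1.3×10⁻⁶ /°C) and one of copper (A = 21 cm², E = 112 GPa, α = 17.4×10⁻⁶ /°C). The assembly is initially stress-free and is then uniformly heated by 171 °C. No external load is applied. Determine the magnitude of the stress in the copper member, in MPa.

The copper has the larger α, so on heating it would change length more than the invar if both were free. The rigid plates force a common final length, so the copper is put into compression and the invar into tension, with equal and opposite forces P (no external load).
Compatibility of the two members (thermal + elastic change equal): (α₁ − α₂)ΔT = P·[1/(A₁E₁) + 1/(A₂E₂)].
|α₁ − α₂|·ΔT = 16.1×10⁻⁶ × 171 = 0.002753.
1/(A₁E₁) + 1/(A₂E₂) = 1/(1950×149×10³) + 1/(2100×112×10³) = 7.693×10⁻⁹ N⁻¹.
So P = 0.002753 / 7.693×10⁻⁹ = 357.8 kN.
σ_{copper} = P/A₂ = 357800/2100 = 170.4 MPa, compressive.

σ ≈ 170 MPa (compressive)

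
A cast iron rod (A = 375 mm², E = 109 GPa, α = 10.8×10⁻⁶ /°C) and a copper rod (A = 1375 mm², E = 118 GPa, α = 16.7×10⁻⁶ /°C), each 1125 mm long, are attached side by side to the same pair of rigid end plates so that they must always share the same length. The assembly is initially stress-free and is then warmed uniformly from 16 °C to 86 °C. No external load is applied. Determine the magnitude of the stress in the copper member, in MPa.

The copper has the larger α, so on heating it would change length more than the cast iron if both were free. The rigid plates force a common final length, so the copper is put into compression and the cast iron into tension, with equal and opposite forces P (no external load).
Compatibility of the two members (thermal + elastic change equal): (α₁ − α₂)ΔT = P·[1/(A₁E₁) + 1/(A₂E₂)].
|α₁ − α₂|·ΔT = 5.9×10⁻⁶ × 70 = 0.000413.
1/(A₁E₁) + 1/(A₂E₂) = 1/(375×109×10³) + 1/(1375×118×10³) = 3.063×10⁻⁸ N⁻¹.
P = 0.000413 / 3.063×10⁻⁸ = 13480 N = 13.48 kN.
σ_{copper} = P/A₂ = 13480/1375 = 9.807 MPa, compressive.

σ ≈ 9.81 MPa (compressive)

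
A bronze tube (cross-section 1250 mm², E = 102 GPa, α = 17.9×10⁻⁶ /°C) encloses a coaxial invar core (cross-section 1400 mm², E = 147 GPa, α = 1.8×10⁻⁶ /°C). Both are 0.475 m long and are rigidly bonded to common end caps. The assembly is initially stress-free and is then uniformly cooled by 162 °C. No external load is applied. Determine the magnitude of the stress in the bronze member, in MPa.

Equilibrium of a rigid end plate with no external load gives equal and opposite internal forces ±P in the two members. Since α_{bronze} > α_{invar}, cooling drives the bronze into tension and the invar into compression.
Setting the final lengths equal and cancelling L: (α₁ − α₂)ΔT = P/(A₁E₁) + P/(A₂E₂).
|α₁ − α₂|·ΔT = 16.1×10⁻⁶ × 162 = 0.002608.
1/(A₁E₁) + 1/(A₂E₂) = 1/(1250×102×10³) + 1/(1400×147×10³) = 1.27×10⁻⁸ N⁻¹.
P = 0.002608 / 1.27×10⁻⁸ = 205300 N = 205.3 kN.
σ_{bronze} = P/A₁ = 205300/1250 = 164.3 MPa, tensile.

σ ≈ 164 MPa (tensile)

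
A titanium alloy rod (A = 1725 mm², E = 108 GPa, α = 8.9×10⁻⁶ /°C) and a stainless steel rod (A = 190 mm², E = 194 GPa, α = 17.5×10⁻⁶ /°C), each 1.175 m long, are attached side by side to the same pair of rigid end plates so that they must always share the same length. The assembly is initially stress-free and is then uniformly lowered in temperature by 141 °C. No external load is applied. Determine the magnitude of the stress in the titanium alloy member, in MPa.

σ ≈ 21.6 MPa (compressive)

Equilibrium of a rigid end plate with no external load gives equal and opposite internal forces ±P in the two members. Since α_{stainless steel} > α_{titanium alloy}, cooling drives the stainless steel into tension and the titanium alloy into compression.
Setting the final lengths equal and cancelling L: (α₁ − α₂)ΔT = P/(A₁E₁) + P/(A₂E₂).
|α₁ − α₂|·ΔT = 8.6×10⁻⁶ × 141 = 0.001213.
1/(A₁E₁) + 1/(A₂E₂) = 1/(1725×108×10³) + 1/(190×194×10³) = 3.25×10⁻⁸ N⁻¹.
So P = 0.001213 / 3.25×10⁻⁸ = 37.31 kN.
σ_{titanium alloy} = P/A₁ = 37310/1725 = 21.63 MPa, compressive.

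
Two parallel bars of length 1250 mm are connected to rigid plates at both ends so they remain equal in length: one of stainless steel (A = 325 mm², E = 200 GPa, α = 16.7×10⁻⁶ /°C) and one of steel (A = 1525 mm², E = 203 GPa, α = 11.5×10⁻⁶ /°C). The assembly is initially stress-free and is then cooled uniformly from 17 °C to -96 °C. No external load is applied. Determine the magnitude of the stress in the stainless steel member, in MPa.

σ ≈ 97.1 MPa (tensile)

Both members must finish at the same length. With the larger α, the stainless steel tends to over-contract; the plates restrain it, putting the stainless steel in tension and the steel in compression. With no external load the two internal forces are equal and opposite, magnitude P.
Setting the final lengths equal and cancelling L: (α₁ − α₂)ΔT = P/(A₁E₁) + P/(A₂E₂).
|α₁ − α₂|·ΔT = 5.2×10⁻⁶ × 113 = 0.0005876.
1/(A₁E₁) + 1/(A₂E₂) = 1/(325×200×10³) + 1/(1525×203×10³) = 1.861×10⁻⁸ N⁻¹.
P = 0.0005876 / 1.861×10⁻⁸ = 31570 N = 31.57 kN.
σ_{stainless steel} = P/A₁ = 31570/325 = 97.13 MPa, tensile.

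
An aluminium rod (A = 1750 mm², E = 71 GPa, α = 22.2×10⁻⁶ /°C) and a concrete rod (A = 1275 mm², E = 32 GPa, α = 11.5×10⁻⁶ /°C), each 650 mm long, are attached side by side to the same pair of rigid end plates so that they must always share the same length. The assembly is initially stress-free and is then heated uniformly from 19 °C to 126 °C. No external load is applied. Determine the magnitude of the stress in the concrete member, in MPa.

The aluminium has the larger α, so on heating it would change length more than the concrete if both were free. The rigid plates force a common final length, so the aluminium is put into compression and the concrete into tension, with equal and opposite forces P (no external load).
Compatibility of the two members (thermal + elastic change equal): (α₁ − α₂)ΔT = P·[1/(A₁E₁) + 1/(A₂E₂)].
|α₁ − α₂|·ΔT = 10.7×10⁻⁶ × 107 = 0.001145.
1/(A₁E₁) + 1/(A₂E₂) = 1/(1750×71×10³) + 1/(1275×32×10³) = 3.256×10⁻⁸ N⁻¹.
P = 0.001145 / 3.256×10⁻⁸ = 35160 N = 35.16 kN.
σ_{concrete} = P/A₂ = 35160/1275 = 27.58 MPa, tensile.

σ ≈ 27.6 MPa (tensile)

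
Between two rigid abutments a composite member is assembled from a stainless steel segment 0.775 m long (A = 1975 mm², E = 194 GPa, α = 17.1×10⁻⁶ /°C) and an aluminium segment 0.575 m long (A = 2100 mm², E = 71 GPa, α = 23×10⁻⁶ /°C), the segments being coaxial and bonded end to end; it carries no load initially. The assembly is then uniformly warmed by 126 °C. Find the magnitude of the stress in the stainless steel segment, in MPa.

σ ≈ 287 MPa (compressive)

With the walls removed the bar would change length by δ_free = Σ αᵢΔT Lᵢ = 17.1×10⁻⁶×126×775 + 23×10⁻⁶×126×575 = 3.336 mm.
The rigid supports impose zero overall length change; the single axial force P common to all segments must satisfy P Σ Lᵢ/(AᵢEᵢ) = δ_free.
Σ Lᵢ/(AᵢEᵢ) = 775/(1975×194×10³) + 575/(2100×71×10³) = 5.879×10⁻⁶ mm/N.
P = 3.336 / 5.879×10⁻⁶ = 567500 N = 567.5 kN, compressive.
σ_{stainless steel} = P / A = 567500 / 1975 = 287.3 MPa.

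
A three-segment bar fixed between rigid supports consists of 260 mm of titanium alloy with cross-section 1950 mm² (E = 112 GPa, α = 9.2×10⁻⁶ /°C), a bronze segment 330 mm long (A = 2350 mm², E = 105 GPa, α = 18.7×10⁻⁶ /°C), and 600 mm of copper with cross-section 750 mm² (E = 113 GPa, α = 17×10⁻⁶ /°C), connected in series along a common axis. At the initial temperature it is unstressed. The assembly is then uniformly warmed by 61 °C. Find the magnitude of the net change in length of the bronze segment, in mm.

|ΔL| ≈ 0.217 mm

Free thermal expansion of the whole bar: Σ αᵢΔT Lᵢ = 9.2×10⁻⁶×61×260 + 18.7×10⁻⁶×61×330 + 17×10⁻⁶×61×600 = 1.145 mm.
Since the ends are fixed, an axial force P builds up, equal in every segment, with P · Σ Lᵢ/(AᵢEᵢ) = δ_free.
Σ Lᵢ/(AᵢEᵢ) = 260/(1950×112×10³) + 330/(2350×105×10³) + 600/(750×113×10³) = 9.608×10⁻⁶ mm/N.
P = 1.145 / 9.608×10⁻⁶ = 119100 N = 119.1 kN, compressive.
For the bronze segment, free thermal change = 18.7×10⁻⁶×61×330 = 0.3764 mm and elastic change from P = 119100×330/(2350×105×10³) = 0.1593 mm; these oppose, so the net change is 0.217 mm (segment lengthens).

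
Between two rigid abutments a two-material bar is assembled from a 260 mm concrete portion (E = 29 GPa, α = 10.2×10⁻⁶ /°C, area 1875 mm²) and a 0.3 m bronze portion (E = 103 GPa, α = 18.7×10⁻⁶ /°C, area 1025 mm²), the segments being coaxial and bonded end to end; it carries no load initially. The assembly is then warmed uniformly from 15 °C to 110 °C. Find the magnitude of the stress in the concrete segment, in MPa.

If the supports were absent, the total length change would be Σ αᵢΔT Lᵢ = 10.2×10⁻⁶×95×260 + 18.7×10⁻⁶×95×300 = 0.7849 mm.
The rigid supports impose zero overall length change; the single axial force P common to all segments must satisfy P Σ Lᵢ/(AᵢEᵢ) = δ_free.
The series flexibility is Σ Lᵢ/(AᵢEᵢ) = 260/(1875×29×10³) + 300/(1025×103×10³) = 7.623×10⁻⁶ mm/N.
P = 0.7849 / 7.623×10⁻⁶ = 103000 N = 103 kN, compressive.
σ_{concrete} = P / A = 103000 / 1875 = 54.91 MPa.

σ ≈ 54.9 MPa (compressive)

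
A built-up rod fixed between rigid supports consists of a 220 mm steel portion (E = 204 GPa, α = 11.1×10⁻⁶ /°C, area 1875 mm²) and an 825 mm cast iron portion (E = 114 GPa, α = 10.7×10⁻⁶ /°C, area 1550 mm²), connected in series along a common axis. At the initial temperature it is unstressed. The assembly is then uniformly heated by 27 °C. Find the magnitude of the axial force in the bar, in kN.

P ≈ 58 kN (compressive)

Free thermal expansion of the whole bar: Σ αᵢΔT Lᵢ = 11.1×10⁻⁶×27×220 + 10.7×10⁻⁶×27×825 = 0.3043 mm.
The rigid supports impose zero overall length change; the single axial force P common to all segments must satisfy P Σ Lᵢ/(AᵢEᵢ) = δ_free.
Σ Lᵢ/(AᵢEᵢ) = 220/(1875×204×10³) + 825/(1550×114×10³) = 5.244×10⁻⁶ mm/N.
Hence P = δ_free / Σ(L/AE) = 0.3043/5.244×10⁻⁶ = 58.02 kN (compressive).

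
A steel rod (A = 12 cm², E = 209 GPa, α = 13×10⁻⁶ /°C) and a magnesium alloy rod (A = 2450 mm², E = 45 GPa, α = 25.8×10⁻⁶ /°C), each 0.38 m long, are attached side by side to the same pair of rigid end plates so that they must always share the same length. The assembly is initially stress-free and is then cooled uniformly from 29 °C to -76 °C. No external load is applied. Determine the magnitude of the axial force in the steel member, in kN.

P ≈ 103 kN (compressive in the steel)

Equilibrium of a rigid end plate with no external load gives equal and opposite internal forces ±P in the two members. Since α_{magnesium alloy} > α_{steel}, cooling drives the magnesium alloy into tension and the steel into compression.
Compatibility of the two members (thermal + elastic change equal): (α₁ − α₂)ΔT = P·[1/(A₁E₁) + 1/(A₂E₂)].
|α₁ − α₂|·ΔT = 12.8×10⁻⁶ × 105 = 0.001344.
1/(A₁E₁) + 1/(A₂E₂) = 1/(1200×209×10³) + 1/(2450×45×10³) = 1.306×10⁻⁸ N⁻¹.
P = 0.001344 / 1.306×10⁻⁸ = 102900 N = 102.9 kN.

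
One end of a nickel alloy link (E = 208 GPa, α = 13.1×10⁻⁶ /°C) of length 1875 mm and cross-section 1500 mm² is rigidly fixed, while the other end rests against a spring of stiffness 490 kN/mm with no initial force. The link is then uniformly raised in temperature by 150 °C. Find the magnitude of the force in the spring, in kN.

P ≈ 458 kN

If the spring were absent the link would lengthen by αΔT L = 13.1×10⁻⁶ × 150 × 1875 = 3.684 mm.
Let P be the compressive force at the spring. The link shortens elastically by PL/(AE) and the spring compresses by P/k; together these equal δ_free.
P [ L/(AE) + 1/k ] = δ_free → P [ 1875/(1500×208×10³) + 1/(490×10³) ] = 3.684.
P = 3.684 / 8.05×10⁻⁶ = 457700 N.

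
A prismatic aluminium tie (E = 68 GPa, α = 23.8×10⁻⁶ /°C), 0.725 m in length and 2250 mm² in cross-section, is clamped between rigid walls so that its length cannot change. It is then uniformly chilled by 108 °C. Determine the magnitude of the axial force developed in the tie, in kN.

Full restraint means ε = 0, so the stress is σ = EαΔT = 68×10³ × 23.8×10⁻⁶ × 108 = 174.8 MPa.
Then P = σA = 174.8 × 2250 mm² = 393.3 kN, tensile.

P ≈ 393 kN (tensile)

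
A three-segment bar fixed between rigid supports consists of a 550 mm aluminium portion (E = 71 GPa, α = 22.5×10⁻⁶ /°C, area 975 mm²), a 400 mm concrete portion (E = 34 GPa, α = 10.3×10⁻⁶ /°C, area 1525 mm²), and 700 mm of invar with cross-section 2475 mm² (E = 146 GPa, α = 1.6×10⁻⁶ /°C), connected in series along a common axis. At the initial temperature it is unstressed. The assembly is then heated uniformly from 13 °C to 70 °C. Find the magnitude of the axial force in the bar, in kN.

P ≈ 57.1 kN (compressive)

Free thermal expansion of the whole bar: Σ αᵢΔT Lᵢ = 22.5×10⁻⁶×57×550 + 10.3×10⁻⁶×57×400 + 1.6×10⁻⁶×57×700 = 1.004 mm.
Since the ends are fixed, an axial force P builds up, equal in every segment, with P · Σ Lᵢ/(AᵢEᵢ) = δ_free.
Σ Lᵢ/(AᵢEᵢ) = 550/(975×71×10³) + 400/(1525×34×10³) + 700/(2475×146×10³) = 1.76×10⁻⁵ mm/N.
So P = 1.004 / 1.76×10⁻⁵ = 57.06 kN, compressive.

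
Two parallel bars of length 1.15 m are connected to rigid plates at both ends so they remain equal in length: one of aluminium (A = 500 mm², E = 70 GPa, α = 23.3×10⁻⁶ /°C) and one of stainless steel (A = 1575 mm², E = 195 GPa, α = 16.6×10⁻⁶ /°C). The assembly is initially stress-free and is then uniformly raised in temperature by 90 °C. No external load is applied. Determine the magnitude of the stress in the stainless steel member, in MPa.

σ ≈ 12 MPa (tensile)

Both members must finish at the same length. With the larger α, the aluminium tends to over-expand; the plates restrain it, putting the aluminium in compression and the stainless steel in tension. With no external load the two internal forces are equal and opposite, magnitude P.
Equating the net (thermal + elastic) strains gives |α₁ − α₂|·ΔT = P·[1/(A₁E₁) + 1/(A₂E₂)].
|α₁ − α₂|·ΔT = 6.7×10⁻⁶ × 90 = 0.000603.
1/(A₁E₁) + 1/(A₂E₂) = 1/(500×70×10³) + 1/(1575×195×10³) = 3.183×10⁻⁸ N⁻¹.
So P = 0.000603 / 3.183×10⁻⁸ = 18.95 kN.
σ_{stainless steel} = P/A₂ = 18950/1575 = 12.03 MPa, tensile.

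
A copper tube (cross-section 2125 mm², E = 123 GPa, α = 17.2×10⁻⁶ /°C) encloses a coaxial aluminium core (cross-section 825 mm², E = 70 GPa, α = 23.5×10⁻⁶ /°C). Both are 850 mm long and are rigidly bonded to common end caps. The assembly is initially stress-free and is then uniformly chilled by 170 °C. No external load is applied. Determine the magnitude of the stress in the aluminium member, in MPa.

σ ≈ 61.4 MPa (tensile)

Both members must finish at the same length. With the larger α, the aluminium tends to over-contract; the plates restrain it, putting the aluminium in tension and the copper in compression. With no external load the two internal forces are equal and opposite, magnitude P.
Compatibility of the two members (thermal + elastic change equal): (α₁ − α₂)ΔT = P·[1/(A₁E₁) + 1/(A₂E₂)].
|α₁ − α₂|·ΔT = 6.3×10⁻⁶ × 170 = 0.001071.
1/(A₁E₁) + 1/(A₂E₂) = 1/(2125×123×10³) + 1/(825×70×10³) = 2.114×10⁻⁸ N⁻¹.
P = 0.001071 / 2.114×10⁻⁸ = 50660 N = 50.66 kN.
σ_{aluminium} = P/A₂ = 50660/825 = 61.4 MPa, tensile.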